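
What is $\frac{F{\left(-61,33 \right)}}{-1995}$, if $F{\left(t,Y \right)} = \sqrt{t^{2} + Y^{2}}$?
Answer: $- \frac{\sqrt{4810}}{1995} \approx -0.034764$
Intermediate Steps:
$F{\left(t,Y \right)} = \sqrt{Y^{2} + t^{2}}$
$\frac{F{\left(-61,33 \right)}}{-1995} = \frac{\sqrt{33^{2} + \left(-61\right)^{2}}}{-1995} = \sqrt{1089 + 3721} \left(- \frac{1}{1995}\right) = \sqrt{4810} \left(- \frac{1}{1995}\right) = - \frac{\sqrt{4810}}{1995}$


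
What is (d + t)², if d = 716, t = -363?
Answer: 124609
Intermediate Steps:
(d + t)² = (716 - 363)² = 353² = 124609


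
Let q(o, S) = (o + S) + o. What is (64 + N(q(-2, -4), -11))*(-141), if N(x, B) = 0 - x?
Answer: -10152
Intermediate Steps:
q(o, S) = S + 2*o (q(o, S) = (S + o) + o = S + 2*o)
N(x, B) = -x
(64 + N(q(-2, -4), -11))*(-141) = (64 - (-4 + 2*(-2)))*(-141) = (64 - (-4 - 4))*(-141) = (64 - 1*(-8))*(-141) = (64 + 8)*(-141) = 72*(-141) = -10152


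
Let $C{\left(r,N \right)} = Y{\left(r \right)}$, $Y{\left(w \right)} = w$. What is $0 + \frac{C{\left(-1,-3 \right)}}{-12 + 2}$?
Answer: $\frac{1}{10} \approx 0.1$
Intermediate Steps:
$C{\left(r,N \right)} = r$
$0 + \frac{C{\left(-1,-3 \right)}}{-12 + 2} = 0 + \frac{1}{-12 + 2} \left(-1\right) = 0 + \frac{1}{-10} \left(-1\right) = 0 - - \frac{1}{10} = 0 + \frac{1}{10} = \frac{1}{10}$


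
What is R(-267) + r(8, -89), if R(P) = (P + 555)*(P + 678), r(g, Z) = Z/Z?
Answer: 118369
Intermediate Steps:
r(g, Z) = 1
R(P) = (555 + P)*(678 + P)
R(-267) + r(8, -89) = (376290 + (-267)² + 1233*(-267)) + 1 = (376290 + 71289 - 329211) + 1 = 118368 + 1 = 118369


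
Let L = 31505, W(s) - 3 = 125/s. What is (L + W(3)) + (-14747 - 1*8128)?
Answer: 26024/3 ≈ 8674.7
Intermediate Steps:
W(s) = 3 + 125/s
(L + W(3)) + (-14747 - 1*8128) = (31505 + (3 + 125/3)) + (-14747 - 1*8128) = (31505 + (3 + 125*(⅓))) + (-14747 - 8128) = (31505 + (3 + 125/3)) - 22875 = (31505 + 134/3) - 22875 = 94649/3 - 22875 = 26024/3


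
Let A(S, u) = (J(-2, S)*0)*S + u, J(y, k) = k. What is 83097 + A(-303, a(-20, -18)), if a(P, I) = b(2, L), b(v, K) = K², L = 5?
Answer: 83122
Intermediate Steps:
a(P, I) = 25 (a(P, I) = 5² = 25)
A(S, u) = u (A(S, u) = (S*0)*S + u = 0*S + u = 0 + u = u)
83097 + A(-303, a(-20, -18)) = 83097 + 25 = 83122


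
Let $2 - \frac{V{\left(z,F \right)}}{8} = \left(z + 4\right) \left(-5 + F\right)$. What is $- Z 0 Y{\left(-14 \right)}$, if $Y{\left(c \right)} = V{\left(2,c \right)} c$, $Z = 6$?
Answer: $0$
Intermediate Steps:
$V{\left(z,F \right)} = 16 - 8 \left(-5 + F\right) \left(4 + z\right)$ ($V{\left(z,F \right)} = 16 - 8 \left(z + 4\right) \left(-5 + F\right) = 16 - 8 \left(4 + z\right) \left(-5 + F\right) = 16 - 8 \left(-5 + F\right) \left(4 + z\right)$)
$Y{\left(c \right)} = c \left(256 - 48 c\right)$ ($Y{\left(c \right)} = \left(176 - 32 c + 40 \cdot 2 - 8 c 2\right) c = \left(176 - 32 c + 80 - 16 c\right) c = \left(256 - 48 c\right) c = c \left(256 - 48 c\right)$)
$- Z 0 Y{\left(-14 \right)} = - 6 \cdot 0 \cdot 16 \left(-14\right) \left(16 - -42\right) = \left(-1\right) 0 \cdot 16 \left(-14\right) \left(16 + 42\right) = 0 \cdot 16 \left(-14\right) 58 = 0 \left(-12992\right) = 0$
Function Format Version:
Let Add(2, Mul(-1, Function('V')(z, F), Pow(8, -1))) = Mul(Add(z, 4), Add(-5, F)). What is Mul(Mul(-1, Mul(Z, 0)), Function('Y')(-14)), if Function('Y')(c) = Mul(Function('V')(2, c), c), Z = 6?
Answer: 0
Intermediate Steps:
Function('V')(z, F) = Add(16, Mul(-8, Add(-5, F), Add(4, z))) (Function('V')(z, F) = Add(16, Mul(-8, Mul(Add(z, 4), Add(-5, F)))) = Add(16, Mul(-8, Mul(Add(4, z), Add(-5, F)))) = Add(16, Mul(-8, Mul(Add(-5, F), Add(4, z)))) = Add(16, Mul(-8, Add(-5, F), Add(4, z))))
Function('Y')(c) = Mul(c, Add(256, Mul(-48, c))) (Function('Y')(c) = Mul(Add(176, Mul(-32, c), Mul(40, 2), Mul(-8, c, 2)), c) = Mul(Add(176, Mul(-32, c), 80, Mul(-16, c)), c) = Mul(Add(256, Mul(-48, c)), c) = Mul(c, Add(256, Mul(-48, c))))
Mul(Mul(-1, Mul(Z, 0)), Function('Y')(-14)) = Mul(Mul(-1, Mul(6, 0)), Mul(16, -14, Add(16, Mul(-3, -14)))) = Mul(Mul(-1, 0), Mul(16, -14, Add(16, 42))) = Mul(0, Mul(16, -14, 58)) = Mul(0, -12992) = 0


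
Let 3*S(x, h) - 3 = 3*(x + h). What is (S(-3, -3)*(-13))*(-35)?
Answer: -2275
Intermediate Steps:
S(x, h) = 1 + h + x (S(x, h) = 1 + (3*(x + h))/3 = 1 + (3*(h + x))/3 = 1 + (3*h + 3*x)/3 = 1 + (h + x) = 1 + h + x)
(S(-3, -3)*(-13))*(-35) = ((1 - 3 - 3)*(-13))*(-35) = -5*(-13)*(-35) = 65*(-35) = -2275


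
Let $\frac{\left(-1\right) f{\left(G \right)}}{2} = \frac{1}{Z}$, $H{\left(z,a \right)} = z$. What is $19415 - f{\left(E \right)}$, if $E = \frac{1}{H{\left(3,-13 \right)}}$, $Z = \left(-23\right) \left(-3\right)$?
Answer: $\frac{1339637}{69} \approx 19415.0$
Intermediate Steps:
$Z = 69$
$E = \frac{1}{3} \approx 0.33333$
$f{\left(G \right)} = - \frac{2}{69}$
$19415 - f{\left(E \right)} = 19415 - - \frac{2}{69} = 19415 + \frac{2}{69} = \frac{1339637}{69}$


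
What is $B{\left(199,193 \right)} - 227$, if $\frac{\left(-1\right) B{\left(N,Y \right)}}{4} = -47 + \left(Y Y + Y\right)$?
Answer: $-149807$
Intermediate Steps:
$B{\left(N,Y \right)} = 188 - 4 Y - 4 Y^{2}$ ($B{\left(N,Y \right)} = - 4 \left(-47 + \left(Y Y + Y\right)\right) = - 4 \left(-47 + \left(Y^{2} + Y\right)\right) = - 4 \left(-47 + \left(Y + Y^{2}\right)\right) = - 4 \left(-47 + Y + Y^{2}\right) = 188 - 4 Y - 4 Y^{2}$)
$B{\left(199,193 \right)} - 227 = \left(188 - 772 - 4 \cdot 193^{2}\right) - 227 = \left(188 - 772 - 148996\right) - 227 = -149580 - 227 = -149807$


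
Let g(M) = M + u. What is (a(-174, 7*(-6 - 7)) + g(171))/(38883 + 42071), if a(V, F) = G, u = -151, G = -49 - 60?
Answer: -89/80954 ≈ -0.0010994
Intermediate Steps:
G = -109
a(V, F) = -109
g(M) = -151 + M (g(M) = M - 151 = -151 + M)
(a(-174, 7*(-6 - 7)) + g(171))/(38883 + 42071) = (-109 + (-151 + 171))/(38883 + 42071) = (-109 + 20)/80954 = -89*1/80954 = -89/80954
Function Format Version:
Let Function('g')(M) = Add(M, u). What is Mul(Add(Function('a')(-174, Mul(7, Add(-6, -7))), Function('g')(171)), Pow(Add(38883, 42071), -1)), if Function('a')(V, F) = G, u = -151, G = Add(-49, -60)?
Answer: Rational(-89, 80954) ≈ -0.0010994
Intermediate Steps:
G = -109
Function('a')(V, F) = -109
Function('g')(M) = Add(-151, M) (Function('g')(M) = Add(M, -151) = Add(-151, M))
Mul(Add(Function('a')(-174, Mul(7, Add(-6, -7))), Function('g')(171)), Pow(Add(38883, 42071), -1)) = Mul(Add(-109, Add(-151, 171)), Pow(Add(38883, 42071), -1)) = Mul(Add(-109, 20), Pow(80954, -1)) = Mul(-89, Rational(1, 80954)) = Rational(-89, 80954)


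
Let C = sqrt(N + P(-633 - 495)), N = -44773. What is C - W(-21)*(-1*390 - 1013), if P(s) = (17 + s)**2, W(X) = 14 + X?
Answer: -9821 + 6*sqrt(33043) ≈ -8730.3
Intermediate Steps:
C = 6*sqrt(33043) (C = sqrt(-44773 + (17 + (-633 - 495))**2) = sqrt(-44773 + (17 - 1128)**2) = sqrt(-44773 + (-1111)**2) = sqrt(-44773 + 1234321) = sqrt(1189548) = 6*sqrt(33043) ≈ 1090.7)
C - W(-21)*(-1*390 - 1013) = 6*sqrt(33043) - (14 - 21)*(-1*390 - 1013) = 6*sqrt(33043) - (-7)*(-390 - 1013) = 6*sqrt(33043) - (-7)*(-1403) = 6*sqrt(33043) - 1*9821 = 6*sqrt(33043) - 9821 = -9821 + 6*sqrt(33043)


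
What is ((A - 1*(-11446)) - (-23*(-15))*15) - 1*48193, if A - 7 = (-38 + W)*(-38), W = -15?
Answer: -39901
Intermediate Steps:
A = 2021 (A = 7 + (-38 - 15)*(-38) = 7 - 53*(-38) = 7 + 2014 = 2021)
((A - 1*(-11446)) - (-23*(-15))*15) - 1*48193 = ((2021 - 1*(-11446)) - (-23*(-15))*15) - 1*48193 = ((2021 + 11446) - 345*15) - 48193 = (13467 - 1*5175) - 48193 = (13467 - 5175) - 48193 = 8292 - 48193 = -39901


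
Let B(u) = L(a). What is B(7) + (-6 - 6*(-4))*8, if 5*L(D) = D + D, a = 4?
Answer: 728/5 ≈ 145.60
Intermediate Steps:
L(D) = 2*D/5 (L(D) = (D + D)/5 = (2*D)/5 = 2*D/5)
B(u) = 8/5 (B(u) = (2/5)*4 = 8/5)
B(7) + (-6 - 6*(-4))*8 = 8/5 + (-6 - 6*(-4))*8 = 8/5 + (-6 + 24)*8 = 8/5 + 18*8 = 8/5 + 144 = 728/5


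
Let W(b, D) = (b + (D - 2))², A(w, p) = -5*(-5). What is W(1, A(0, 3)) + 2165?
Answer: 2741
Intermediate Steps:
A(w, p) = 25
W(b, D) = (-2 + D + b)² (W(b, D) = (b + (-2 + D))² = (-2 + D + b)²)
W(1, A(0, 3)) + 2165 = (-2 + 25 + 1)² + 2165 = 24² + 2165 = 576 + 2165 = 2741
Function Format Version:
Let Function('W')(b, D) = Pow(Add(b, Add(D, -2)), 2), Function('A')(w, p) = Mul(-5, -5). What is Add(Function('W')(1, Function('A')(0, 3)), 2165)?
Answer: 2741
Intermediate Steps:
Function('A')(w, p) = 25
Function('W')(b, D) = Pow(Add(-2, D, b), 2) (Function('W')(b, D) = Pow(Add(b, Add(-2, D)), 2) = Pow(Add(-2, D, b), 2))
Add(Function('W')(1, Function('A')(0, 3)), 2165) = Add(Pow(Add(-2, 25, 1), 2), 2165) = Add(Pow(24, 2), 2165) = Add(576, 2165) = 2741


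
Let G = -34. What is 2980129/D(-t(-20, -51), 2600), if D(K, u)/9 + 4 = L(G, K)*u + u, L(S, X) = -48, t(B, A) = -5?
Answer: -2980129/1099836 ≈ -2.7096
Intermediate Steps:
D(K, u) = -36 - 423*u (D(K, u) = -36 + 9*(-48*u + u) = -36 + 9*(-47*u) = -36 - 423*u)
2980129/D(-t(-20, -51), 2600) = 2980129/(-36 - 423*2600) = 2980129/(-36 - 1099800) = 2980129/(-1099836) = 2980129*(-1/1099836) = -2980129/1099836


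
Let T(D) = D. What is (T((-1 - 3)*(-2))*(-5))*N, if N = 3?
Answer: -120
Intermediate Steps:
(T((-1 - 3)*(-2))*(-5))*N = (((-1 - 3)*(-2))*(-5))*3 = (-4*(-2)*(-5))*3 = (8*(-5))*3 = -40*3 = -120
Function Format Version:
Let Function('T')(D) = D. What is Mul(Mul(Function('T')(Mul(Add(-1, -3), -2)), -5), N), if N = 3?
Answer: -120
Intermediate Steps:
Mul(Mul(Function('T')(Mul(Add(-1, -3), -2)), -5), N) = Mul(Mul(Mul(Add(-1, -3), -2), -5), 3) = Mul(Mul(Mul(-4, -2), -5), 3) = Mul(Mul(8, -5), 3) = Mul(-40, 3) = -120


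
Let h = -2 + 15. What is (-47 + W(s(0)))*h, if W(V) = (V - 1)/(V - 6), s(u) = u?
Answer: -3653/6 ≈ -608.83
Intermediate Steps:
W(V) = (-1 + V)/(-6 + V)
h = 13
(-47 + W(s(0)))*h = (-47 + (-1 + 0)/(-6 + 0))*13 = (-47 - 1/(-6))*13 = (-47 - 1/6*(-1))*13 = (-47 + 1/6)*13 = -281/6*13 = -3653/6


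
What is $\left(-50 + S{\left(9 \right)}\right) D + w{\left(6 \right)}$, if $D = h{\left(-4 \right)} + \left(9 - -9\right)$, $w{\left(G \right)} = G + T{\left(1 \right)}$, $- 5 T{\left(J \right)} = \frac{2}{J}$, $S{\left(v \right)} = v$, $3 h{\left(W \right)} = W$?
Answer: $- \frac{10166}{15} \approx -677.73$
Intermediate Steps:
$h{\left(W \right)} = \frac{W}{3}$
$T{\left(J \right)} = - \frac{2}{5 J}$ ($T{\left(J \right)} = - \frac{2 \frac{1}{J}}{5} = - \frac{2}{5 J}$)
$w{\left(G \right)} = - \frac{2}{5} + G$ ($w{\left(G \right)} = G - \frac{2}{5 \cdot 1} = G - \frac{2}{5} = - \frac{2}{5} + G$)
$D = \frac{50}{3}$ ($D = \frac{1}{3} \left(-4\right) + \left(9 - -9\right) = - \frac{4}{3} + \left(9 + 9\right) = - \frac{4}{3} + 18 = \frac{50}{3} \approx 16.667$)
$\left(-50 + S{\left(9 \right)}\right) D + w{\left(6 \right)} = \left(-50 + 9\right) \frac{50}{3} + \left(- \frac{2}{5} + 6\right) = \left(-41\right) \frac{50}{3} + \frac{28}{5} = - \frac{2050}{3} + \frac{28}{5} = - \frac{10166}{15}$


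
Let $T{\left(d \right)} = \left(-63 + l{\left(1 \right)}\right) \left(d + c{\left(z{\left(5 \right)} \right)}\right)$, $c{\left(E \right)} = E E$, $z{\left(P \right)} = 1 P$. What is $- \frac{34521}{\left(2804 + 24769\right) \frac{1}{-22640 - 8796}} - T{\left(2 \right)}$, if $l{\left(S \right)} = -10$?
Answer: $\frac{379849513}{9191} \approx 41328.0$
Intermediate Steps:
$z{\left(P \right)} = P$
$c{\left(E \right)} = E^{2}$
$T{\left(d \right)} = -1825 - 73 d$ ($T{\left(d \right)} = \left(-63 - 10\right) \left(d + 5^{2}\right) = - 73 \left(d + 25\right) = - 73 \left(25 + d\right) = -1825 - 73 d$)
$- \frac{34521}{\left(2804 + 24769\right) \frac{1}{-22640 - 8796}} - T{\left(2 \right)} = - \frac{34521}{\left(2804 + 24769\right) \frac{1}{-22640 - 8796}} - \left(-1825 - 146\right) = - \frac{34521}{27573 \frac{1}{-31436}} - \left(-1825 - 146\right) = - \frac{34521}{27573 \left(- \frac{1}{31436}\right)} - -1971 = - \frac{34521}{- \frac{27573}{31436}} + 1971 = \left(-34521\right) \left(- \frac{31436}{27573}\right) + 1971 = \frac{361734052}{9191} + 1971 = \frac{379849513}{9191}$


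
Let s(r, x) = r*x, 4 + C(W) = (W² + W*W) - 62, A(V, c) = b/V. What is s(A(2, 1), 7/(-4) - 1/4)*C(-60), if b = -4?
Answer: 28536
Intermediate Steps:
A(V, c) = -4/V
C(W) = -66 + 2*W² (C(W) = -4 + ((W² + W*W) - 62) = -4 + ((W² + W²) - 62) = -4 + (2*W² - 62) = -4 + (-62 + 2*W²) = -66 + 2*W²)
s(A(2, 1), 7/(-4) - 1/4)*C(-60) = ((-4/2)*(7/(-4) - 1/4))*(-66 + 2*(-60)²) = ((-4*½)*(7*(-¼) - 1*¼))*(-66 + 2*3600) = (-2*(-7/4 - ¼))*(-66 + 7200) = -2*(-2)*7134 = 4*7134 = 28536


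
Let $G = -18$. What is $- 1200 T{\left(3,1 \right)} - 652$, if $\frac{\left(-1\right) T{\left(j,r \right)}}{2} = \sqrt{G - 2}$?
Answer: $-652 + 4800 i \sqrt{5} \approx -652.0 + 10733.0 i$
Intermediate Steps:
$T{\left(j,r \right)} = - 4 i \sqrt{5}$ ($T{\left(j,r \right)} = - 2 \sqrt{-18 - 2} = - 2 \sqrt{-20} = - 2 \cdot 2 i \sqrt{5} = - 4 i \sqrt{5}$)
$- 1200 T{\left(3,1 \right)} - 652 = - 1200 \left(- 4 i \sqrt{5}\right) - 652 = 4800 i \sqrt{5} - 652 = -652 + 4800 i \sqrt{5}$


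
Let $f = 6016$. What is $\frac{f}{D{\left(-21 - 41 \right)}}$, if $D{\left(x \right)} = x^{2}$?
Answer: $\frac{1504}{961} \approx 1.565$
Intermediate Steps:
$\frac{f}{D{\left(-21 - 41 \right)}} = \frac{6016}{\left(-21 - 41\right)^{2}} = \frac{6016}{\left(-62\right)^{2}} = \frac{6016}{3844} = 6016 \cdot \frac{1}{3844} = \frac{1504}{961}$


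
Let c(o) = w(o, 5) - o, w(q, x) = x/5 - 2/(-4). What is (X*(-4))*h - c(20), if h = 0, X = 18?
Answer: 37/2 ≈ 18.500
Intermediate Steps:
w(q, x) = ½ + x/5 (w(q, x) = x*(⅕) - 2*(-¼) = x/5 + ½ = ½ + x/5)
c(o) = 3/2 - o (c(o) = (½ + (⅕)*5) - o = (½ + 1) - o = 3/2 - o)
(X*(-4))*h - c(20) = (18*(-4))*0 - (3/2 - 1*20) = -72*0 - (3/2 - 20) = 0 - 1*(-37/2) = 0 + 37/2 = 37/2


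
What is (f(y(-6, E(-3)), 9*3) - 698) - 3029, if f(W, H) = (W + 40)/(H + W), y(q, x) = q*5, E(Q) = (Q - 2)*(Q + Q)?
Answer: -11191/3 ≈ -3730.3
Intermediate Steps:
E(Q) = 2*Q*(-2 + Q) (E(Q) = (-2 + Q)*(2*Q) = 2*Q*(-2 + Q))
y(q, x) = 5*q
f(W, H) = (40 + W)/(H + W)
(f(y(-6, E(-3)), 9*3) - 698) - 3029 = ((40 + 5*(-6))/(9*3 + 5*(-6)) - 698) - 3029 = ((40 - 30)/(27 - 30) - 698) - 3029 = (10/(-3) - 698) - 3029 = (-⅓*10 - 698) - 3029 = (-10/3 - 698) - 3029 = -2104/3 - 3029 = -11191/3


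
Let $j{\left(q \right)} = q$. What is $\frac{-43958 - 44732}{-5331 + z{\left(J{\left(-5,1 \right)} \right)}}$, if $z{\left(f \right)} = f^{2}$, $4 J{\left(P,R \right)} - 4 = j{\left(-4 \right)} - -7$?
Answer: $\frac{1419040}{85247} \approx 16.646$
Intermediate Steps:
$J{\left(P,R \right)} = \frac{7}{4}$ ($J{\left(P,R \right)} = 1 + \frac{-4 - -7}{4} = 1 + \frac{-4 + 7}{4} = 1 + \frac{1}{4} \cdot 3 = 1 + \frac{3}{4} = \frac{7}{4}$)
$\frac{-43958 - 44732}{-5331 + z{\left(J{\left(-5,1 \right)} \right)}} = \frac{-43958 - 44732}{-5331 + \left(\frac{7}{4}\right)^{2}} = - \frac{88690}{-5331 + \frac{49}{16}} = - \frac{88690}{- \frac{85247}{16}} = \left(-88690\right) \left(- \frac{16}{85247}\right) = \frac{1419040}{85247}$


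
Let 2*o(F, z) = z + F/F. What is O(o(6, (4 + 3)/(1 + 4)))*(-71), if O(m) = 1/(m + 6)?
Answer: -355/36 ≈ -9.8611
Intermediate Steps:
o(F, z) = 1/2 + z/2 (o(F, z) = (z + F/F)/2 = (z + 1)/2 = (1 + z)/2 = 1/2 + z/2)
O(m) = 1/(6 + m)
O(o(6, (4 + 3)/(1 + 4)))*(-71) = -71/(6 + (1/2 + ((4 + 3)/(1 + 4))/2)) = -71/(6 + (1/2 + (7/5)/2)) = -71/(6 + (1/2 + (7*(1/5))/2)) = -71/(6 + (1/2 + (1/2)*(7/5))) = -71/(6 + (1/2 + 7/10)) = -71/(6 + 6/5) = -71/(36/5) = (5/36)*(-71) = -355/36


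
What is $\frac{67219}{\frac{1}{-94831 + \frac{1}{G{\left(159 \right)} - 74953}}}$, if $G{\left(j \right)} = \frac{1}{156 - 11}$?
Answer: $- \frac{69278641048076731}{10868184} \approx -6.3744 \cdot 10^{9}$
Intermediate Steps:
$G{\left(j \right)} = \frac{1}{145}$
$\frac{67219}{\frac{1}{-94831 + \frac{1}{G{\left(159 \right)} - 74953}}} = \frac{67219}{\frac{1}{-94831 + \frac{1}{\frac{1}{145} - 74953}}} = \frac{67219}{\frac{1}{-94831 + \frac{1}{- \frac{10868184}{145}}}} = \frac{67219}{\frac{1}{-94831 - \frac{145}{10868184}}} = \frac{67219}{\frac{1}{- \frac{1030640757049}{10868184}}} = \frac{67219}{- \frac{10868184}{1030640757049}} = 67219 \left(- \frac{1030640757049}{10868184}\right) = - \frac{69278641048076731}{10868184}$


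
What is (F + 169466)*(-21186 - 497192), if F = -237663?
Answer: 35351824466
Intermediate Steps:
(F + 169466)*(-21186 - 497192) = (-237663 + 169466)*(-21186 - 497192) = -68197*(-518378) = 35351824466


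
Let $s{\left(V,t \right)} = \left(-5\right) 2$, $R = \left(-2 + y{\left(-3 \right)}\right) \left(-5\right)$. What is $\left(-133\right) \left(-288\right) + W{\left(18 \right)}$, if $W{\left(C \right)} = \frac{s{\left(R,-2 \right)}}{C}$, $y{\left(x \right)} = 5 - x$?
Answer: $\frac{344731}{9} \approx 38303.0$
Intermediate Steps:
$R = -30$ ($R = \left(-2 + \left(5 - -3\right)\right) \left(-5\right) = \left(-2 + \left(5 + 3\right)\right) \left(-5\right) = \left(-2 + 8\right) \left(-5\right) = 6 \left(-5\right) = -30$)
$s{\left(V,t \right)} = -10$
$W{\left(C \right)} = - \frac{10}{C}$
$\left(-133\right) \left(-288\right) + W{\left(18 \right)} = \left(-133\right) \left(-288\right) - \frac{10}{18} = 38304 - \frac{5}{9} = \frac{344731}{9}$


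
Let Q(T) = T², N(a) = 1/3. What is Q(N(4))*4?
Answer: 4/9 ≈ 0.44444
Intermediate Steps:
N(a) = ⅓
Q(N(4))*4 = (⅓)²*4 = (⅑)*4 = 4/9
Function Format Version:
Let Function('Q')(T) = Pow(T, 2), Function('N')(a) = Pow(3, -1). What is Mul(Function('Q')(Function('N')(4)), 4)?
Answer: Rational(4, 9) ≈ 0.44444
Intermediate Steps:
Function('N')(a) = Rational(1, 3)
Mul(Function('Q')(Function('N')(4)), 4) = Mul(Pow(Rational(1, 3), 2), 4) = Mul(Rational(1, 9), 4) = Rational(4, 9)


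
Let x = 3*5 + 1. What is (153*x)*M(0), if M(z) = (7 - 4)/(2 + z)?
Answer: 3672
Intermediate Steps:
M(z) = 3/(2 + z)
x = 16 (x = 15 + 1 = 16)
(153*x)*M(0) = (153*16)*(3/(2 + 0)) = 2448*(3/2) = 3672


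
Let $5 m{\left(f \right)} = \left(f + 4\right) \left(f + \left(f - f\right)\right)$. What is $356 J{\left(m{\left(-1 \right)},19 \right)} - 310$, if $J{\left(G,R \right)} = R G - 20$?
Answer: $- \frac{57442}{5} \approx -11488.0$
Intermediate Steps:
$m{\left(f \right)} = \frac{f \left(4 + f\right)}{5}$ ($m{\left(f \right)} = \frac{\left(f + 4\right) \left(f + \left(f - f\right)\right)}{5} = \frac{\left(4 + f\right) \left(f + 0\right)}{5} = \frac{\left(4 + f\right) f}{5} = \frac{f \left(4 + f\right)}{5}$)
$J{\left(G,R \right)} = -20 + G R$ ($J{\left(G,R \right)} = G R - 20 = -20 + G R$)
$356 J{\left(m{\left(-1 \right)},19 \right)} - 310 = 356 \left(-20 + \frac{1}{5} \left(-1\right) \left(4 - 1\right) 19\right) - 310 = 356 \left(-20 + \frac{1}{5} \left(-1\right) 3 \cdot 19\right) - 310 = 356 \left(-20 - \frac{57}{5}\right) - 310 = 356 \left(- \frac{157}{5}\right) - 310 = - \frac{55892}{5} - 310 = - \frac{57442}{5}$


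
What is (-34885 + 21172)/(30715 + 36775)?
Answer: -13713/67490 ≈ -0.20319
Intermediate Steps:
(-34885 + 21172)/(30715 + 36775) = -13713/67490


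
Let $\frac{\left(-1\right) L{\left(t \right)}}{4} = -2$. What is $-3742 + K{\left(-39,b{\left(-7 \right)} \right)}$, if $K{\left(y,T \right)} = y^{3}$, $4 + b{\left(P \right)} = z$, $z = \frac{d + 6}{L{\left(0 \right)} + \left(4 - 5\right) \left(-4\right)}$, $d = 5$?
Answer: $-63061$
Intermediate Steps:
$L{\left(t \right)} = 8$ ($L{\left(t \right)} = \left(-4\right) \left(-2\right) = 8$)
$z = \frac{11}{12}$ ($z = \frac{5 + 6}{8 + \left(4 - 5\right) \left(-4\right)} = \frac{11}{8 - -4} = \frac{11}{8 + 4} = \frac{11}{12} \approx 0.91667$)
$b{\left(P \right)} = - \frac{37}{12}$ ($b{\left(P \right)} = -4 + \frac{11}{12} = - \frac{37}{12}$)
$-3742 + K{\left(-39,b{\left(-7 \right)} \right)} = -3742 + \left(-39\right)^{3} = -3742 - 59319 = -63061$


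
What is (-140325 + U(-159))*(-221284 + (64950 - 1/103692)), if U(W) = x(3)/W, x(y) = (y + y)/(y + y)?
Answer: 90421330792166551/4121757 ≈ 2.1938e+10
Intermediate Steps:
x(y) = 1 (x(y) = (2*y)/((2*y)) = (2*y)*(1/(2*y)) = 1)
U(W) = 1/W
(-140325 + U(-159))*(-221284 + (64950 - 1/103692)) = (-140325 + 1/(-159))*(-221284 + (64950 - 1/103692)) = (-140325 - 1/159)*(-221284 + (64950 - 1*1/103692)) = -22311676*(-221284 + (64950 - 1/103692))/159 = -22311676*(-221284 + 6734795399/103692)/159 = -22311676/159*(-16210585129/103692) = 90421330792166551/4121757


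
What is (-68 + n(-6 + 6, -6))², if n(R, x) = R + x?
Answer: 5476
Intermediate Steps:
(-68 + n(-6 + 6, -6))² = (-68 + ((-6 + 6) - 6))² = (-68 + (0 - 6))² = (-68 - 6)² = (-74)² = 5476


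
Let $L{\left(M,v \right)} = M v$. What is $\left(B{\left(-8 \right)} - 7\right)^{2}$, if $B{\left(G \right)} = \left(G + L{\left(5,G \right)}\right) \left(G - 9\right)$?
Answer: $654481$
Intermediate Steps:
$B{\left(G \right)} = 6 G \left(-9 + G\right)$ ($B{\left(G \right)} = \left(G + 5 G\right) \left(G - 9\right) = 6 G \left(-9 + G\right)$)
$\left(B{\left(-8 \right)} - 7\right)^{2} = \left(6 \left(-8\right) \left(-9 - 8\right) - 7\right)^{2} = \left(6 \left(-8\right) \left(-17\right) - 7\right)^{2} = \left(816 - 7\right)^{2} = 809^{2} = 654481$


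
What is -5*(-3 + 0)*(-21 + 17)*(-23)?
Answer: 1380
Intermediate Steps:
-5*(-3 + 0)*(-21 + 17)*(-23) = -(-15)*(-4)*(-23) = -5*12*(-23) = -60*(-23) = 1380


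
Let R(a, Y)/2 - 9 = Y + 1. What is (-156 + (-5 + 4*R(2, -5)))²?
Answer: 14641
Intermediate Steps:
R(a, Y) = 20 + 2*Y (R(a, Y) = 18 + 2*(Y + 1) = 18 + 2*(1 + Y) = 18 + (2 + 2*Y) = 20 + 2*Y)
(-156 + (-5 + 4*R(2, -5)))² = (-156 + (-5 + 4*(20 + 2*(-5))))² = (-156 + (-5 + 4*(20 - 10)))² = (-156 + (-5 + 4*10))² = (-156 + (-5 + 40))² = (-156 + 35)² = (-121)² = 14641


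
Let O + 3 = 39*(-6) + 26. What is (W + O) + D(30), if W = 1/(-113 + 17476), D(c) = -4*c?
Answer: -5747152/17363 ≈ -331.00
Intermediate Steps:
O = -211 (O = -3 + (39*(-6) + 26) = -3 + (-234 + 26) = -3 - 208 = -211)
W = 1/17363 ≈ 5.7594e-5
(W + O) + D(30) = (1/17363 - 211) - 4*30 = -3663592/17363 - 120 = -5747152/17363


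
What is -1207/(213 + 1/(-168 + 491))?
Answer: -389861/68800 ≈ -5.6666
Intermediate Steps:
-1207/(213 + 1/(-168 + 491)) = -1207/(213 + 1/323) = -1207/(68800/323) = (323/68800)*(-1207) = -389861/68800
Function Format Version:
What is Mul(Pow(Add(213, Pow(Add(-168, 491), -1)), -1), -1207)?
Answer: Rational(-389861, 68800) ≈ -5.6666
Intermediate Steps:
Mul(Pow(Add(213, Pow(Add(-168, 491), -1)), -1), -1207) = Mul(Pow(Add(213, Pow(323, -1)), -1), -1207) = Mul(Pow(Add(213, Rational(1, 323)), -1), -1207) = Mul(Pow(Rational(68800, 323), -1), -1207) = Mul(Rational(323, 68800), -1207) = Rational(-389861, 68800)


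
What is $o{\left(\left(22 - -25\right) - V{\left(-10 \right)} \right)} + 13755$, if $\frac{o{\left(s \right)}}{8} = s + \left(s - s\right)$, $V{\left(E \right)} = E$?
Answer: $14211$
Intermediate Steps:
$o{\left(s \right)} = 8 s$ ($o{\left(s \right)} = 8 \left(s + \left(s - s\right)\right) = 8 \left(s + 0\right) = 8 s$)
$o{\left(\left(22 - -25\right) - V{\left(-10 \right)} \right)} + 13755 = 8 \left(\left(22 - -25\right) - -10\right) + 13755 = 8 \left(\left(22 + 25\right) + 10\right) + 13755 = 8 \left(47 + 10\right) + 13755 = 8 \cdot 57 + 13755 = 456 + 13755 = 14211$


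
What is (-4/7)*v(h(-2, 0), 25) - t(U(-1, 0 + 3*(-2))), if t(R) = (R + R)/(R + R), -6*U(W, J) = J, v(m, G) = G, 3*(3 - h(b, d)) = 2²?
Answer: -107/7 ≈ -15.286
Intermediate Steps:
h(b, d) = 5/3 (h(b, d) = 3 - ⅓*2² = 3 - ⅓*4 = 3 - 4/3 = 5/3)
U(W, J) = -J/6
t(R) = 1 (t(R) = (2*R)/((2*R)) = (2*R)*(1/(2*R)) = 1)
(-4/7)*v(h(-2, 0), 25) - t(U(-1, 0 + 3*(-2))) = -4/7*25 - 1*1 = -4*⅐*25 - 1 = -4/7*25 - 1 = -100/7 - 1 = -107/7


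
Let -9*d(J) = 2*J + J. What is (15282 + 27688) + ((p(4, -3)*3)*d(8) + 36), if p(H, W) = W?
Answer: 43030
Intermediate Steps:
d(J) = -J/3 (d(J) = -(2*J + J)/9 = -J/3)
(15282 + 27688) + ((p(4, -3)*3)*d(8) + 36) = (15282 + 27688) + ((-3*3)*(-⅓*8) + 36) = 42970 + (-9*(-8/3) + 36) = 42970 + (24 + 36) = 42970 + 60 = 43030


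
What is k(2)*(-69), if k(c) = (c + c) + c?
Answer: -414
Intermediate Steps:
k(c) = 3*c (k(c) = 2*c + c = 3*c)
k(2)*(-69) = (3*2)*(-69) = 6*(-69) = -414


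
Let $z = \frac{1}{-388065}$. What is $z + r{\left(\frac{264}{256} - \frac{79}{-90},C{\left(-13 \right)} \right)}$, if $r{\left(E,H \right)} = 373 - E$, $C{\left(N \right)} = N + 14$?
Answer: $\frac{2764942409}{7450848} \approx 371.09$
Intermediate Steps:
$C{\left(N \right)} = 14 + N$
$z = - \frac{1}{388065} \approx -2.5769 \cdot 10^{-6}$
$z + r{\left(\frac{264}{256} - \frac{79}{-90},C{\left(-13 \right)} \right)} = - \frac{1}{388065} - \left(-373 + \frac{33}{32} + \frac{79}{90}\right) = - \frac{1}{388065} + \left(373 - \left(\frac{33}{32} + \frac{79}{90}\right)\right) = - \frac{1}{388065} + \left(373 - \frac{2749}{1440}\right) = - \frac{1}{388065} + \frac{534371}{1440} = \frac{2764942409}{7450848}$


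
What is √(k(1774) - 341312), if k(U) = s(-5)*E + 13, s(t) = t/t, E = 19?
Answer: 12*I*√2370 ≈ 584.19*I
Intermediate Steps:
s(t) = 1
k(U) = 32 (k(U) = 1*19 + 13 = 19 + 13 = 32)
√(k(1774) - 341312) = √(32 - 341312) = √(-341280) = 12*I*√2370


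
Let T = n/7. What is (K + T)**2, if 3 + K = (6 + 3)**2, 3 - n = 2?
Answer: 299209/49 ≈ 6106.3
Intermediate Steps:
n = 1 (n = 3 - 1*2 = 3 - 2 = 1)
K = 78 (K = -3 + (6 + 3)**2 = -3 + 9**2 = -3 + 81 = 78)
T = 1/7 ≈ 0.14286
(K + T)**2 = (78 + 1/7)**2 = (547/7)**2 = 299209/49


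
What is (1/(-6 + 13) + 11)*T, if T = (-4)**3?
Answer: -4992/7 ≈ -713.14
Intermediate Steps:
T = -64
(1/(-6 + 13) + 11)*T = (1/(-6 + 13) + 11)*(-64) = (1/7 + 11)*(-64) = (78/7)*(-64) = -4992/7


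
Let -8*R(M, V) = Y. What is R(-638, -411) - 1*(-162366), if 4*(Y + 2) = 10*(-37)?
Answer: 2598045/16 ≈ 1.6238e+5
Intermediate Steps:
Y = -189/2 (Y = -2 + (10*(-37))/4 = -2 + (¼)*(-370) = -2 - 185/2 = -189/2 ≈ -94.500)
R(M, V) = 189/16 (R(M, V) = -⅛*(-189/2) = 189/16)
R(-638, -411) - 1*(-162366) = 189/16 - 1*(-162366) = 189/16 + 162366 = 2598045/16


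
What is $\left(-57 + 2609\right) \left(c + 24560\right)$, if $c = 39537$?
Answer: $163575544$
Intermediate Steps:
$\left(-57 + 2609\right) \left(c + 24560\right) = \left(-57 + 2609\right) \left(39537 + 24560\right) = 2552 \cdot 64097 = 163575544$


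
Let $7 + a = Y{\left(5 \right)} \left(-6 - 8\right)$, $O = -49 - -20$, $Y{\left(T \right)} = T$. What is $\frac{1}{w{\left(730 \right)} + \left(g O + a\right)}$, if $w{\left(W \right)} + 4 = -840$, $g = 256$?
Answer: $- \frac{1}{8345} \approx -0.00011983$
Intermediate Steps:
$O = -29$ ($O = -49 + 20 = -29$)
$a = -77$ ($a = -7 + 5 \left(-6 - 8\right) = -7 + 5 \left(-14\right) = -7 - 70 = -77$)
$w{\left(W \right)} = -844$ ($w{\left(W \right)} = -4 - 840 = -844$)
$\frac{1}{w{\left(730 \right)} + \left(g O + a\right)} = \frac{1}{-844 + \left(256 \left(-29\right) - 77\right)} = \frac{1}{-844 - 7501} = \frac{1}{-8345} = - \frac{1}{8345}$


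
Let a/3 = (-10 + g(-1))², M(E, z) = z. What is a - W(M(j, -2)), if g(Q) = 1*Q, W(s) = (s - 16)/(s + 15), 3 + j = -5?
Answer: 4737/13 ≈ 364.38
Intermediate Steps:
j = -8 (j = -3 - 5 = -8)
W(s) = (-16 + s)/(15 + s)
g(Q) = Q
a = 363 (a = 3*(-10 - 1)² = 3*(-11)² = 3*121 = 363)
a - W(M(j, -2)) = 363 - (-16 - 2)/(15 - 2) = 363 - (-18)/13 = 363 - 1*(-18/13) = 363 + 18/13 = 4737/13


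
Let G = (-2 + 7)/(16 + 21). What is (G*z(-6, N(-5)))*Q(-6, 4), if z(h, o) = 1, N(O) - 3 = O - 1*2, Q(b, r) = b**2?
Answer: 180/37 ≈ 4.8649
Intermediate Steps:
N(O) = 1 + O (N(O) = 3 + (O - 1*2) = 3 + (O - 2) = 3 + (-2 + O) = 1 + O)
G = 5/37 ≈ 0.13514
(G*z(-6, N(-5)))*Q(-6, 4) = ((5/37)*1)*(-6)**2 = (5/37)*36 = 180/37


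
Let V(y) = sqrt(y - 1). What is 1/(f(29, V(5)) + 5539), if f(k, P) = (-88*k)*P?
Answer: 1/435 ≈ 0.0022989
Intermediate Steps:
V(y) = sqrt(-1 + y)
f(k, P) = -88*P*k
1/(f(29, V(5)) + 5539) = 1/(-88*sqrt(-1 + 5)*29 + 5539) = 1/(-88*sqrt(4)*29 + 5539) = 1/(-88*2*29 + 5539) = 1/(-5104 + 5539) = 1/435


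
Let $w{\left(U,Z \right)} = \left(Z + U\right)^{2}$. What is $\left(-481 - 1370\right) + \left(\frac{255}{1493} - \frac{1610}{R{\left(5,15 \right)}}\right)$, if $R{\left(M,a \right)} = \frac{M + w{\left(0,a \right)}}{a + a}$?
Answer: $- \frac{3076818}{1493} \approx -2060.8$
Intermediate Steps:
$w{\left(U,Z \right)} = \left(U + Z\right)^{2}$
$R{\left(M,a \right)} = \frac{M + a^{2}}{2 a}$ ($R{\left(M,a \right)} = \frac{M + \left(0 + a\right)^{2}}{a + a} = \frac{M + a^{2}}{2 a}$)
$\left(-481 - 1370\right) + \left(\frac{255}{1493} - \frac{1610}{R{\left(5,15 \right)}}\right) = \left(-481 - 1370\right) + \left(\frac{255}{1493} - \frac{1610}{\frac{1}{2} \cdot \frac{1}{15} \left(5 + 15^{2}\right)}\right) = -1851 + \left(255 \cdot \frac{1}{1493} - \frac{1610}{\frac{1}{2} \cdot \frac{1}{15} \left(5 + 225\right)}\right) = -1851 + \left(\frac{255}{1493} - \frac{1610}{\frac{1}{2} \cdot \frac{1}{15} \cdot 230}\right) = -1851 + \left(\frac{255}{1493} - \frac{1610}{\frac{23}{3}}\right) = -1851 + \left(\frac{255}{1493} - 210\right) = -1851 - \frac{313275}{1493} = - \frac{3076818}{1493}$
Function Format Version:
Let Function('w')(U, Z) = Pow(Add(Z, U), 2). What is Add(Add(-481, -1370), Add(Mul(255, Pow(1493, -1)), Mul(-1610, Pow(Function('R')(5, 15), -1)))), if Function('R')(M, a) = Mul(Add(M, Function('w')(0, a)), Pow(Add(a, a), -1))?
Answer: Rational(-3076818, 1493) ≈ -2060.8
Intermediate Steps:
Function('w')(U, Z) = Pow(Add(U, Z), 2)
Function('R')(M, a) = Mul(Rational(1, 2), Pow(a, -1), Add(M, Pow(a, 2))) (Function('R')(M, a) = Mul(Add(M, Pow(Add(0, a), 2)), Pow(Add(a, a), -1)) = Mul(Add(M, Pow(a, 2)), Pow(Mul(2, a), -1)) = Mul(Add(M, Pow(a, 2)), Mul(Rational(1, 2), Pow(a, -1))) = Mul(Rational(1, 2), Pow(a, -1), Add(M, Pow(a, 2))))
Add(Add(-481, -1370), Add(Mul(255, Pow(1493, -1)), Mul(-1610, Pow(Function('R')(5, 15), -1)))) = Add(Add(-481, -1370), Add(Mul(255, Pow(1493, -1)), Mul(-1610, Pow(Mul(Rational(1, 2), Pow(15, -1), Add(5, Pow(15, 2))), -1)))) = Add(-1851, Add(Mul(255, Rational(1, 1493)), Mul(-1610, Pow(Mul(Rational(1, 2), Rational(1, 15), Add(5, 225)), -1)))) = Add(-1851, Add(Rational(255, 1493), Mul(-1610, Pow(Mul(Rational(1, 2), Rational(1, 15), 230), -1)))) = Add(-1851, Add(Rational(255, 1493), Mul(-1610, Pow(Rational(23, 3), -1)))) = Add(-1851, Add(Rational(255, 1493), Mul(-1610, Rational(3, 23)))) = Add(-1851, Add(Rational(255, 1493), -210)) = Add(-1851, Rational(-313275, 1493)) = Rational(-3076818, 1493)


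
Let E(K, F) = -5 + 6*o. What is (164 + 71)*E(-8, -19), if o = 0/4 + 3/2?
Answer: 940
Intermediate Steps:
o = 3/2 (o = 0*(1/4) + 3*(1/2) = 0 + 3/2 = 3/2 ≈ 1.5000)
E(K, F) = 4 (E(K, F) = -5 + 6*(3/2) = -5 + 9 = 4)
(164 + 71)*E(-8, -19) = (164 + 71)*4 = 235*4 = 940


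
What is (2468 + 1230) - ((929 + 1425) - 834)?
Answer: 2178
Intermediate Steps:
(2468 + 1230) - ((929 + 1425) - 834) = 3698 - (2354 - 834) = 3698 - 1*1520 = 3698 - 1520 = 2178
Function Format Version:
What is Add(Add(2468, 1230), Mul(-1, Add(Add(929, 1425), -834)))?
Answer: 2178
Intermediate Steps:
Add(Add(2468, 1230), Mul(-1, Add(Add(929, 1425), -834))) = Add(3698, Mul(-1, Add(2354, -834))) = Add(3698, Mul(-1, 1520)) = Add(3698, -1520) = 2178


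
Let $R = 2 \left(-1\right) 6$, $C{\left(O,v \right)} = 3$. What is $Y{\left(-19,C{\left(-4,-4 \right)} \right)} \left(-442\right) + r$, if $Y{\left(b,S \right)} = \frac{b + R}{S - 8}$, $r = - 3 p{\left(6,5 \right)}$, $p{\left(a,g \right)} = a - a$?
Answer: $- \frac{13702}{5} \approx -2740.4$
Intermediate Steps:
$p{\left(a,g \right)} = 0$
$R = -12$ ($R = \left(-2\right) 6 = -12$)
$r = 0$ ($r = \left(-3\right) 0 = 0$)
$Y{\left(b,S \right)} = \frac{-12 + b}{-8 + S}$ ($Y{\left(b,S \right)} = \frac{b - 12}{S - 8} = \frac{-12 + b}{-8 + S}$)
$Y{\left(-19,C{\left(-4,-4 \right)} \right)} \left(-442\right) + r = \frac{-12 - 19}{-8 + 3} \left(-442\right) + 0 = \frac{1}{-5} \left(-31\right) \left(-442\right) + 0 = \left(- \frac{1}{5}\right) \left(-31\right) \left(-442\right) + 0 = \frac{31}{5} \left(-442\right) + 0 = - \frac{13702}{5} + 0 = - \frac{13702}{5}$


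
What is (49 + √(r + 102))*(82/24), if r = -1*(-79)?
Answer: 2009/12 + 41*√181/12 ≈ 213.38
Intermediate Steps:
r = 79
(49 + √(r + 102))*(82/24) = (49 + √(79 + 102))*(82/24) = (49 + √181)*(82*(1/24)) = (49 + √181)*(41/12) = 2009/12 + 41*√181/12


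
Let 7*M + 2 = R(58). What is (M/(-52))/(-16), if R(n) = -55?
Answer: -57/5824 ≈ -0.0097871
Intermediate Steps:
M = -57/7 (M = -2/7 + (1/7)*(-55) = -2/7 - 55/7 = -57/7 ≈ -8.1429)
(M/(-52))/(-16) = (-57/7/(-52))/(-16) = -(-57)*(-1)/(112*52) = -1/16*57/364 = -57/5824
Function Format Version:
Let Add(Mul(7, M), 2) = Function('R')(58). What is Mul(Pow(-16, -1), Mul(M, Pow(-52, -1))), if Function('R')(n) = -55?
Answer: Rational(-57, 5824) ≈ -0.0097871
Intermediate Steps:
M = Rational(-57, 7) (M = Add(Rational(-2, 7), Mul(Rational(1, 7), -55)) = Add(Rational(-2, 7), Rational(-55, 7)) = Rational(-57, 7) ≈ -8.1429)
Mul(Pow(-16, -1), Mul(M, Pow(-52, -1))) = Mul(Pow(-16, -1), Mul(Rational(-57, 7), Pow(-52, -1))) = Mul(Rational(-1, 16), Mul(Rational(-57, 7), Rational(-1, 52))) = Mul(Rational(-1, 16), Rational(57, 364)) = Rational(-57, 5824)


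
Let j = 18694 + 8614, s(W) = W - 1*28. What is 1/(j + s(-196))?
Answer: 1/27084 ≈ 3.6922e-5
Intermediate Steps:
s(W) = -28 + W (s(W) = W - 28 = -28 + W)
j = 27308
1/(j + s(-196)) = 1/(27308 + (-28 - 196)) = 1/(27308 - 224) = 1/27084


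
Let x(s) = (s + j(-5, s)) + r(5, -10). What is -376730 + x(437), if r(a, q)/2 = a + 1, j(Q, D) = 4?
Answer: -376277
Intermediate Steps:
r(a, q) = 2 + 2*a (r(a, q) = 2*(a + 1) = 2*(1 + a) = 2 + 2*a)
x(s) = 16 + s (x(s) = (s + 4) + (2 + 2*5) = (4 + s) + (2 + 10) = (4 + s) + 12 = 16 + s)
-376730 + x(437) = -376730 + (16 + 437) = -376730 + 453 = -376277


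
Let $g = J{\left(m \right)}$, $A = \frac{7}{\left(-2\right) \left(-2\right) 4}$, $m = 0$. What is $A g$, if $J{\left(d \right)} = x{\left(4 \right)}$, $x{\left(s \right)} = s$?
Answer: $\frac{7}{4} \approx 1.75$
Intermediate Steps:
$J{\left(d \right)} = 4$
$A = \frac{7}{16}$ ($A = \frac{7}{4 \cdot 4} = \frac{7}{16} \approx 0.4375$)
$g = 4$
$A g = \frac{7}{16} \cdot 4 = \frac{7}{4}$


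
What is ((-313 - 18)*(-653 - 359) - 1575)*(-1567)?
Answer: -522433099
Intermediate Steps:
((-313 - 18)*(-653 - 359) - 1575)*(-1567) = (-331*(-1012) - 1575)*(-1567) = (334972 - 1575)*(-1567) = 333397*(-1567) = -522433099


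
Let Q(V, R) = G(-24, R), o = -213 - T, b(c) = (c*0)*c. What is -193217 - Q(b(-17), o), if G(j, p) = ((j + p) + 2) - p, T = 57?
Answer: -193195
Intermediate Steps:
G(j, p) = 2 + j (G(j, p) = (2 + j + p) - p = 2 + j)
b(c) = 0 (b(c) = 0*c = 0)
o = -270 (o = -213 - 1*57 = -213 - 57 = -270)
Q(V, R) = -22 (Q(V, R) = 2 - 24 = -22)
-193217 - Q(b(-17), o) = -193217 - 1*(-22) = -193217 + 22 = -193195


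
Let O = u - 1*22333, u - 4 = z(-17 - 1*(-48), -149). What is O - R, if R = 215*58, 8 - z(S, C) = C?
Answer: -34642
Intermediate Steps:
z(S, C) = 8 - C
u = 161 (u = 4 + (8 - 1*(-149)) = 4 + (8 + 149) = 4 + 157 = 161)
O = -22172 (O = 161 - 1*22333 = 161 - 22333 = -22172)
R = 12470
O - R = -22172 - 1*12470 = -22172 - 12470 = -34642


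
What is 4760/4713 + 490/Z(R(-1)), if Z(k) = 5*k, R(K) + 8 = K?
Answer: -139678/14139 ≈ -9.8789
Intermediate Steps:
R(K) = -8 + K
4760/4713 + 490/Z(R(-1)) = 4760/4713 + 490/((5*(-8 - 1))) = 4760*(1/4713) + 490/((5*(-9))) = 4760/4713 + 490/(-45) = 4760/4713 + 490*(-1/45) = 4760/4713 - 98/9 = -139678/14139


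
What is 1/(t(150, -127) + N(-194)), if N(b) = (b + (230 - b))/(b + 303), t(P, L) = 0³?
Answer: 109/230 ≈ 0.47391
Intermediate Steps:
t(P, L) = 0
N(b) = 230/(303 + b)
1/(t(150, -127) + N(-194)) = 1/(0 + 230/(303 - 194)) = 1/(0 + 230/109) = 1/(230/109) = 109/230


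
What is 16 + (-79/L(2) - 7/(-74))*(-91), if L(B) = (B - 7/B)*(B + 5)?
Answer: -150355/222 ≈ -677.27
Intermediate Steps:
L(B) = (5 + B)*(B - 7/B) (L(B) = (B - 7/B)*(5 + B) = (5 + B)*(B - 7/B))
16 + (-79/L(2) - 7/(-74))*(-91) = 16 + (-79/(-7 + 2**2 - 35/2 + 5*2) - 7/(-74))*(-91) = 16 + (-79/(-7 + 4 - 35*1/2 + 10) - 7*(-1/74))*(-91) = 16 + (-79/(-7 + 4 - 35/2 + 10) + 7/74)*(-91) = 16 + (-79/(-21/2) + 7/74)*(-91) = 16 + (-79*(-2/21) + 7/74)*(-91) = 16 + (158/21 + 7/74)*(-91) = 16 + (11839/1554)*(-91) = 16 - 153907/222 = -150355/222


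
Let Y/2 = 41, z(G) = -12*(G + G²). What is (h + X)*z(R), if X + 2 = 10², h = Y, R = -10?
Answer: -194400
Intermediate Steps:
z(G) = -12*G - 12*G²
Y = 82 (Y = 2*41 = 82)
h = 82
X = 98 (X = -2 + 10² = -2 + 100 = 98)
(h + X)*z(R) = (82 + 98)*(-12*(-10)*(1 - 10)) = 180*(-12*(-10)*(-9)) = 180*(-1080) = -194400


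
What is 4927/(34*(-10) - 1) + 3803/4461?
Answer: -20682524/1521201 ≈ -13.596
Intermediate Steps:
4927/(34*(-10) - 1) + 3803/4461 = 4927/(-340 - 1) + 3803*(1/4461) = 4927/(-341) + 3803/4461 = 4927*(-1/341) + 3803/4461 = -4927/341 + 3803/4461 = -20682524/1521201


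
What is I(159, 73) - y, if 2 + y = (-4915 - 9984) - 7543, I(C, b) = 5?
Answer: 22449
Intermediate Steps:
y = -22444 (y = -2 + ((-4915 - 9984) - 7543) = -2 + (-14899 - 7543) = -2 - 22442 = -22444)
I(159, 73) - y = 5 - 1*(-22444) = 5 + 22444 = 22449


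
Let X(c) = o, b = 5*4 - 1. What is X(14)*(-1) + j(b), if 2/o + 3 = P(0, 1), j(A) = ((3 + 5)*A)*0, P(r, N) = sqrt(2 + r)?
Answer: 6/7 + 2*sqrt(2)/7 ≈ 1.2612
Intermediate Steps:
b = 19 (b = 20 - 1 = 19)
j(A) = 0 (j(A) = (8*A)*0 = 0)
o = 2/(-3 + sqrt(2)) (o = 2/(-3 + sqrt(2 + 0)) = 2/(-3 + sqrt(2)) ≈ -1.2612)
X(c) = -6/7 - 2*sqrt(2)/7
X(14)*(-1) + j(b) = (-6/7 - 2*sqrt(2)/7)*(-1) + 0 = (6/7 + 2*sqrt(2)/7) + 0 = 6/7 + 2*sqrt(2)/7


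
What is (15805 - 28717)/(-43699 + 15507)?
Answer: 807/1762 ≈ 0.45800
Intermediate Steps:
(15805 - 28717)/(-43699 + 15507) = -12912/(-28192) = -12912*(-1/28192) = 807/1762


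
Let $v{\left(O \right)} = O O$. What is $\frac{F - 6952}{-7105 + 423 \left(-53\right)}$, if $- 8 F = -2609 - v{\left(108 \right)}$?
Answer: $\frac{41343}{236192} \approx 0.17504$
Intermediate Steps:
$v{\left(O \right)} = O^{2}$
$F = \frac{14273}{8}$ ($F = - \frac{-2609 - 108^{2}}{8} = - \frac{-2609 - 11664}{8} = \left(- \frac{1}{8}\right) \left(-14273\right) = \frac{14273}{8} \approx 1784.1$)
$\frac{F - 6952}{-7105 + 423 \left(-53\right)} = \frac{\frac{14273}{8} - 6952}{-7105 + 423 \left(-53\right)} = - \frac{41343}{8 \left(-7105 - 22419\right)} = - \frac{41343}{8 \left(-29524\right)} = \left(- \frac{41343}{8}\right) \left(- \frac{1}{29524}\right) = \frac{41343}{236192}$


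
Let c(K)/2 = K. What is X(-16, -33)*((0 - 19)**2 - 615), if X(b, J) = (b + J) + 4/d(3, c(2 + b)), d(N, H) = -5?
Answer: 63246/5 ≈ 12649.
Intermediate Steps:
c(K) = 2*K
X(b, J) = -4/5 + J + b (X(b, J) = (b + J) + 4/(-5) = (J + b) + 4*(-1/5) = (J + b) - 4/5 = -4/5 + J + b)
X(-16, -33)*((0 - 19)**2 - 615) = (-4/5 - 33 - 16)*((0 - 19)**2 - 615) = -249*((-19)**2 - 615)/5 = -249*(361 - 615)/5 = -249/5*(-254) = 63246/5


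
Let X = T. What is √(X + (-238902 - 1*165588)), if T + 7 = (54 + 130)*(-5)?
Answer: I*√405417 ≈ 636.72*I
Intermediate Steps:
T = -927 (T = -7 + (54 + 130)*(-5) = -7 + 184*(-5) = -7 - 920 = -927)
X = -927
√(X + (-238902 - 1*165588)) = √(-927 + (-238902 - 1*165588)) = √(-927 + (-238902 - 165588)) = √(-927 - 404490) = √(-405417) = I*√405417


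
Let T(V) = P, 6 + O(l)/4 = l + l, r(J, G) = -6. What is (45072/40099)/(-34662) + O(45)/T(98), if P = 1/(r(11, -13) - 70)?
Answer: -5915463513240/231651923 ≈ -25536.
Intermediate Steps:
O(l) = -24 + 8*l (O(l) = -24 + 4*(l + l) = -24 + 4*(2*l) = -24 + 8*l)
P = -1/76 (P = 1/(-6 - 70) = 1/(-76) = -1/76 ≈ -0.013158)
T(V) = -1/76
(45072/40099)/(-34662) + O(45)/T(98) = (45072/40099)/(-34662) + (-24 + 8*45)/(-1/76) = (45072*(1/40099))*(-1/34662) + (-24 + 360)*(-76) = (45072/40099)*(-1/34662) + 336*(-76) = -7512/231651923 - 25536 = -5915463513240/231651923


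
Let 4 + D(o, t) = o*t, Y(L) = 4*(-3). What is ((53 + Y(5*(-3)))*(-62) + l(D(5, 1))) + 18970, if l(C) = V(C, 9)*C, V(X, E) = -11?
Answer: 16417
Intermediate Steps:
Y(L) = -12
D(o, t) = -4 + o*t
l(C) = -11*C
((53 + Y(5*(-3)))*(-62) + l(D(5, 1))) + 18970 = ((53 - 12)*(-62) - 11*(-4 + 5*1)) + 18970 = (41*(-62) - 11*(-4 + 5)) + 18970 = (-2542 - 11*1) + 18970 = (-2542 - 11) + 18970 = -2553 + 18970 = 16417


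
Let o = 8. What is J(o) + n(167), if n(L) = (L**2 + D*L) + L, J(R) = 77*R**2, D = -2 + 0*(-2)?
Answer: 32650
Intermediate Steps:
D = -2 (D = -2 + 0 = -2)
n(L) = L**2 - L (n(L) = (L**2 - 2*L) + L = L**2 - L)
J(o) + n(167) = 77*8**2 + 167*(-1 + 167) = 77*64 + 167*166 = 4928 + 27722 = 32650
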